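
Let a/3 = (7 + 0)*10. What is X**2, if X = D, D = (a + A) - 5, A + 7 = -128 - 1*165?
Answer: 9025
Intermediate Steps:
A = -300 (A = -7 + (-128 - 1*165) = -7 + (-128 - 165) = -7 - 293 = -300)
a = 210 (a = 3*((7 + 0)*10) = 3*(7*10) = 3*70 = 210)
D = -95 (D = (210 - 300) - 5 = -90 - 5 = -95)
X = -95
X**2 = (-95)**2 = 9025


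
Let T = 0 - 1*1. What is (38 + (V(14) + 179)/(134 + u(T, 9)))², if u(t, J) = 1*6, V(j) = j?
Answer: 30393169/19600 ≈ 1550.7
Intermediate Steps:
T = -1 (T = 0 - 1 = -1)
u(t, J) = 6
(38 + (V(14) + 179)/(134 + u(T, 9)))² = (38 + (14 + 179)/(134 + 6))² = (38 + 193/140)² = (5513/140)² = 30393169/19600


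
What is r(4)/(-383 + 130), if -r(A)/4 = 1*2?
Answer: 8/253 ≈ 0.031621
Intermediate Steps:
r(A) = -8 (r(A) = -4*2 = -8)
r(4)/(-383 + 130) = -8/(-383 + 130) = -8/(-253) = -1/253*(-8) = 8/253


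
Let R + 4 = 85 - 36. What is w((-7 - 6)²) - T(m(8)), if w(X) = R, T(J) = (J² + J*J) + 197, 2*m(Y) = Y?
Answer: -184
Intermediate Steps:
R = 45 (R = -4 + (85 - 36) = -4 + 49 = 45)
m(Y) = Y/2
T(J) = 197 + 2*J² (T(J) = (J² + J²) + 197 = 2*J² + 197 = 197 + 2*J²)
w(X) = 45
w((-7 - 6)²) - T(m(8)) = 45 - (197 + 2*((½)*8)²) = 45 - (197 + 2*4²) = 45 - (197 + 2*16) = 45 - (197 + 32) = 45 - 1*229 = 45 - 229 = -184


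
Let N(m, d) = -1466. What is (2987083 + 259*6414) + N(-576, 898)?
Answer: 4646843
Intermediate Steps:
(2987083 + 259*6414) + N(-576, 898) = (2987083 + 259*6414) - 1466 = (2987083 + 1661226) - 1466 = 4648309 - 1466 = 4646843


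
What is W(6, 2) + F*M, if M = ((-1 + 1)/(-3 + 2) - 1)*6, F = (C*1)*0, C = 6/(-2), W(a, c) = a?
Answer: 6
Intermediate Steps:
C = -3 (C = 6*(-1/2) = -3)
F = 0 (F = -3*1*0 = -3*0 = 0)
M = -6 (M = (0/(-1) - 1)*6 = (0*(-1) - 1)*6 = (0 - 1)*6 = -1*6 = -6)
W(6, 2) + F*M = 6 + 0*(-6) = 6 + 0 = 6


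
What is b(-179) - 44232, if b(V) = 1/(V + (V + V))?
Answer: -23752585/537 ≈ -44232.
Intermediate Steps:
b(V) = 1/(3*V) (b(V) = 1/(V + 2*V) = 1/(3*V))
b(-179) - 44232 = (⅓)/(-179) - 44232 = (⅓)*(-1/179) - 44232 = -1/537 - 44232 = -23752585/537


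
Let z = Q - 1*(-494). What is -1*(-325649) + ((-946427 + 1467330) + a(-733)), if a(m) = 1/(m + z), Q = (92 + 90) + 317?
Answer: 220103521/260 ≈ 8.4655e+5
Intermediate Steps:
Q = 499 (Q = 182 + 317 = 499)
z = 993 (z = 499 - 1*(-494) = 499 + 494 = 993)
a(m) = 1/(993 + m) (a(m) = 1/(m + 993) = 1/(993 + m))
-1*(-325649) + ((-946427 + 1467330) + a(-733)) = -1*(-325649) + ((-946427 + 1467330) + 1/(993 - 733)) = 325649 + (520903 + 1/260) = 325649 + 135434781/260 = 220103521/260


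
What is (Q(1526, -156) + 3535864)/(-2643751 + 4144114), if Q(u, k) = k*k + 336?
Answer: 3560536/1500363 ≈ 2.3731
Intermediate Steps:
Q(u, k) = 336 + k² (Q(u, k) = k² + 336 = 336 + k²)
(Q(1526, -156) + 3535864)/(-2643751 + 4144114) = ((336 + (-156)²) + 3535864)/(-2643751 + 4144114) = ((336 + 24336) + 3535864)/1500363 = (24672 + 3535864)*(1/1500363) = 3560536*(1/1500363) = 3560536/1500363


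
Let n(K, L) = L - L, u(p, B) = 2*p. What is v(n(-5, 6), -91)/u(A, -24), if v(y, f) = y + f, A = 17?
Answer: -91/34 ≈ -2.6765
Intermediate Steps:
n(K, L) = 0
v(y, f) = f + y
v(n(-5, 6), -91)/u(A, -24) = (-91 + 0)/((2*17)) = -91/34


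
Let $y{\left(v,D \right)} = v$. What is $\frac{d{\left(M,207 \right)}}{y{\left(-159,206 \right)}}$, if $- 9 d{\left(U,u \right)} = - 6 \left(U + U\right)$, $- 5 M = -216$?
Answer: $- \frac{96}{265} \approx -0.36226$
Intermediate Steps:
$M = \frac{216}{5}$ ($M = \left(- \frac{1}{5}\right) \left(-216\right) = \frac{216}{5} \approx 43.2$)
$d{\left(U,u \right)} = \frac{4 U}{3}$ ($d{\left(U,u \right)} = - \frac{\left(-6\right) \left(U + U\right)}{9} = - \frac{\left(-6\right) 2 U}{9} = - \frac{\left(-12\right) U}{9} = \frac{4 U}{3}$)
$\frac{d{\left(M,207 \right)}}{y{\left(-159,206 \right)}} = \frac{\frac{4}{3} \cdot \frac{216}{5}}{-159} = \frac{288}{5} \left(- \frac{1}{159}\right) = - \frac{96}{265}$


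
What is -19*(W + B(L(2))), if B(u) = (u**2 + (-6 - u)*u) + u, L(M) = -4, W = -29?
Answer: 171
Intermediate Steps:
B(u) = u + u**2 + u*(-6 - u) (B(u) = (u**2 + u*(-6 - u)) + u = u + u**2 + u*(-6 - u))
-19*(W + B(L(2))) = -19*(-29 - 5*(-4)) = -19*(-29 + 20) = -19*(-9) = 171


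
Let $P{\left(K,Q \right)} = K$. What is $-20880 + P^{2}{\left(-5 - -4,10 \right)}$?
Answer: $-20879$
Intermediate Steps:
$-20880 + P^{2}{\left(-5 - -4,10 \right)} = -20880 + \left(-5 - -4\right)^{2} = -20880 + \left(-5 + 4\right)^{2} = -20880 + \left(-1\right)^{2} = -20880 + 1 = -20879$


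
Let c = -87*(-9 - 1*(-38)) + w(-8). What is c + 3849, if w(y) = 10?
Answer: 1336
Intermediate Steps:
c = -2513 (c = -87*(-9 - 1*(-38)) + 10 = -87*(-9 + 38) + 10 = -87*29 + 10 = -2523 + 10 = -2513)
c + 3849 = -2513 + 3849 = 1336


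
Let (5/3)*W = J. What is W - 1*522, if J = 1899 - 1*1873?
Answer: -2532/5 ≈ -506.40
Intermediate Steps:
J = 26 (J = 1899 - 1873 = 26)
W = 78/5 (W = (⅗)*26 = 78/5 ≈ 15.600)
W - 1*522 = 78/5 - 1*522 = 78/5 - 522 = -2532/5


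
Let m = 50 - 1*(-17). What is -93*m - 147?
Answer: -6378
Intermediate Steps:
m = 67 (m = 50 + 17 = 67)
-93*m - 147 = -93*67 - 147 = -6231 - 147 = -6378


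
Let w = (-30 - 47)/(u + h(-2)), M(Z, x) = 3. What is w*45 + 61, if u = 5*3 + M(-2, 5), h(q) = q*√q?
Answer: (-2367*I + 122*√2)/(2*(√2 + 9*I)) ≈ -126.86 - 29.52*I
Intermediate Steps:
h(q) = q^(3/2)
u = 18 (u = 5*3 + 3 = 15 + 3 = 18)
w = -77/(18 - 2*I*√2) (w = (-30 - 47)/(18 + (-2)^(3/2)) = -77/(18 - 2*I*√2) ≈ -4.1747 - 0.65599*I)
w*45 + 61 = (-693/166 - 77*I*√2/166)*45 + 61 = (-31185/166 - 3465*I*√2/166) + 61 = -21059/166 - 3465*I*√2/166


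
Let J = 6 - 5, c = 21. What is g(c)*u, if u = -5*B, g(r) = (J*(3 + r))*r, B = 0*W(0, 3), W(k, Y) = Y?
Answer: 0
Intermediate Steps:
J = 1
B = 0 (B = 0*3 = 0)
g(r) = r*(3 + r) (g(r) = (1*(3 + r))*r = (3 + r)*r = r*(3 + r))
u = 0 (u = -5*0 = 0)
g(c)*u = (21*(3 + 21))*0 = (21*24)*0 = 504*0 = 0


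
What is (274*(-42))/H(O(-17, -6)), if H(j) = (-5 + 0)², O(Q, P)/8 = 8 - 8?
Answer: -11508/25 ≈ -460.32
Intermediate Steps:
O(Q, P) = 0 (O(Q, P) = 8*(8 - 8) = 8*0 = 0)
H(j) = 25 (H(j) = (-5)² = 25)
(274*(-42))/H(O(-17, -6)) = (274*(-42))/25 = -11508*1/25 = -11508/25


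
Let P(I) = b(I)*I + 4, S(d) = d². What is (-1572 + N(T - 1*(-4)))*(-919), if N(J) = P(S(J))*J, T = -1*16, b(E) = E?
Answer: 230165388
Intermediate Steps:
T = -16
P(I) = 4 + I² (P(I) = I*I + 4 = I² + 4 = 4 + I²)
N(J) = J*(4 + J⁴) (N(J) = (4 + (J²)²)*J = (4 + J⁴)*J = J*(4 + J⁴))
(-1572 + N(T - 1*(-4)))*(-919) = (-1572 + (-16 - 1*(-4))*(4 + (-16 - 1*(-4))⁴))*(-919) = (-1572 + (-16 + 4)*(4 + (-16 + 4)⁴))*(-919) = (-1572 - 12*(4 + (-12)⁴))*(-919) = (-1572 - 12*(4 + 20736))*(-919) = (-1572 - 12*20740)*(-919) = (-1572 - 248880)*(-919) = -250452*(-919) = 230165388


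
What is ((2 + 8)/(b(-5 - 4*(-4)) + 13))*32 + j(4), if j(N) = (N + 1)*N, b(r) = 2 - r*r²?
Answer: 6500/329 ≈ 19.757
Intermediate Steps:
b(r) = 2 - r³
j(N) = N*(1 + N) (j(N) = (1 + N)*N = N*(1 + N))
((2 + 8)/(b(-5 - 4*(-4)) + 13))*32 + j(4) = ((2 + 8)/((2 - (-5 - 4*(-4))³) + 13))*32 + 4*(1 + 4) = (10/((2 - (-5 + 16)³) + 13))*32 + 4*5 = (10/((2 - 1*11³) + 13))*32 + 20 = (10/((2 - 1*1331) + 13))*32 + 20 = (10/((2 - 1331) + 13))*32 + 20 = (10/(-1329 + 13))*32 + 20 = (10/(-1316))*32 + 20 = (10*(-1/1316))*32 + 20 = -5/658*32 + 20 = -80/329 + 20 = 6500/329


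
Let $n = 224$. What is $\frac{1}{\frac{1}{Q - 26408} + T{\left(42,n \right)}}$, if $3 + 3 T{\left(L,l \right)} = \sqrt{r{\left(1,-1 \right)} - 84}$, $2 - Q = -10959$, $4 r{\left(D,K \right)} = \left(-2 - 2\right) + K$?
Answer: $- \frac{318167008}{3331741119} - \frac{53024402 i \sqrt{341}}{3331741119} \approx -0.095496 - 0.29389 i$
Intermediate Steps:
$r{\left(D,K \right)} = -1 + \frac{K}{4}$ ($r{\left(D,K \right)} = \frac{\left(-2 - 2\right) + K}{4} = \frac{-4 + K}{4} = -1 + \frac{K}{4}$)
$Q = 10961$ ($Q = 2 - -10959 = 2 + 10959 = 10961$)
$T{\left(L,l \right)} = -1 + \frac{i \sqrt{341}}{6}$ ($T{\left(L,l \right)} = -1 + \frac{\sqrt{\left(-1 + \frac{1}{4} \left(-1\right)\right) - 84}}{3} = -1 + \frac{\sqrt{\left(-1 - \frac{1}{4}\right) - 84}}{3} = -1 + \frac{\sqrt{- \frac{5}{4} - 84}}{3} = -1 + \frac{\sqrt{- \frac{341}{4}}}{3} = -1 + \frac{\frac{1}{2} i \sqrt{341}}{3} = -1 + \frac{i \sqrt{341}}{6}$)
$\frac{1}{\frac{1}{Q - 26408} + T{\left(42,n \right)}} = \frac{1}{\frac{1}{10961 - 26408} - \left(1 - \frac{i \sqrt{341}}{6}\right)} = \frac{1}{\frac{1}{-15447} - \left(1 - \frac{i \sqrt{341}}{6}\right)} = \frac{1}{- \frac{1}{15447} - \left(1 - \frac{i \sqrt{341}}{6}\right)} = \frac{1}{- \frac{15448}{15447} + \frac{i \sqrt{341}}{6}}$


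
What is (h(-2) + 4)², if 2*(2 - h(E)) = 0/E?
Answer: 36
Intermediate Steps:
h(E) = 2 (h(E) = 2 - 0/E = 2 - ½*0 = 2 + 0 = 2)
(h(-2) + 4)² = (2 + 4)² = 6² = 36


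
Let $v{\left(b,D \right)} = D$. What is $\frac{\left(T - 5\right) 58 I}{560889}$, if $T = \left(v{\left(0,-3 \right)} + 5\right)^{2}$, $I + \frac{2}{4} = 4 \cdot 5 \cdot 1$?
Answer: $- \frac{13}{6447} \approx -0.0020164$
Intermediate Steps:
$I = \frac{39}{2}$ ($I = - \frac{1}{2} + 4 \cdot 5 \cdot 1 = - \frac{1}{2} + 20 \cdot 1 = - \frac{1}{2} + 20 = \frac{39}{2} \approx 19.5$)
$T = 4$ ($T = \left(-3 + 5\right)^{2} = 2^{2} = 4$)
$\frac{\left(T - 5\right) 58 I}{560889} = \frac{\left(4 - 5\right) 58 \cdot \frac{39}{2}}{560889} = \left(4 - 5\right) 58 \cdot \frac{39}{2} \cdot \frac{1}{560889} = \left(-1\right) 58 \cdot \frac{39}{2} \cdot \frac{1}{560889} = \left(-58\right) \frac{39}{2} \cdot \frac{1}{560889} = \left(-1131\right) \frac{1}{560889} = - \frac{13}{6447}$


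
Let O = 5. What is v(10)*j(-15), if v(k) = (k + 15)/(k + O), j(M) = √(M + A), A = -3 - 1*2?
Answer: 10*I*√5/3 ≈ 7.4536*I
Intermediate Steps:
A = -5 (A = -3 - 2 = -5)
j(M) = √(-5 + M) (j(M) = √(M - 5) = √(-5 + M))
v(k) = (15 + k)/(5 + k) (v(k) = (k + 15)/(k + 5) = (15 + k)/(5 + k))
v(10)*j(-15) = ((15 + 10)/(5 + 10))*√(-5 - 15) = (25/15)*√(-20) = ((1/15)*25)*(2*I*√5) = 5*(2*I*√5)/3 = 10*I*√5/3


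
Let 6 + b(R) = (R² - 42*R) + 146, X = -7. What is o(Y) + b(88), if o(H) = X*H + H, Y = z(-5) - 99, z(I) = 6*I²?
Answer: 3882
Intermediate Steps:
b(R) = 140 + R² - 42*R (b(R) = -6 + ((R² - 42*R) + 146) = -6 + (146 + R² - 42*R) = 140 + R² - 42*R)
Y = 51 (Y = 6*(-5)² - 99 = 6*25 - 99 = 150 - 99 = 51)
o(H) = -6*H (o(H) = -7*H + H = -6*H)
o(Y) + b(88) = -6*51 + (140 + 88² - 42*88) = -306 + (140 + 7744 - 3696) = -306 + 4188 = 3882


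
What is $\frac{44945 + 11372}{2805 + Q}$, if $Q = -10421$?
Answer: $- \frac{56317}{7616} \approx -7.3946$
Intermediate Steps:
$\frac{44945 + 11372}{2805 + Q} = \frac{44945 + 11372}{2805 - 10421} = \frac{56317}{-7616} = 56317 \left(- \frac{1}{7616}\right) = - \frac{56317}{7616}$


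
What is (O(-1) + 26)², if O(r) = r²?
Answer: 729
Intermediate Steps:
(O(-1) + 26)² = ((-1)² + 26)² = (1 + 26)² = 27² = 729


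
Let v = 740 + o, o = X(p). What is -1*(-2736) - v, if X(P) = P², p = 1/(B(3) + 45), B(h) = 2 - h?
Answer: 3864255/1936 ≈ 1996.0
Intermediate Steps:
p = 1/44 (p = 1/((2 - 1*3) + 45) = 1/((2 - 3) + 45) = 1/(-1 + 45) = 1/44 ≈ 0.022727)
o = 1/1936 (o = (1/44)² = 1/1936 ≈ 0.00051653)
v = 1432641/1936 (v = 740 + 1/1936 = 1432641/1936 ≈ 740.00)
-1*(-2736) - v = -1*(-2736) - 1*1432641/1936 = 2736 - 1432641/1936 = 3864255/1936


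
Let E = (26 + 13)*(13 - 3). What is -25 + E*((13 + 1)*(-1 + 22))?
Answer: 114635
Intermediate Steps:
E = 390 (E = 39*10 = 390)
-25 + E*((13 + 1)*(-1 + 22)) = -25 + 390*((13 + 1)*(-1 + 22)) = -25 + 390*(14*21) = -25 + 390*294 = -25 + 114660 = 114635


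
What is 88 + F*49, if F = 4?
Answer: 284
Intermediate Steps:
88 + F*49 = 88 + 4*49 = 88 + 196 = 284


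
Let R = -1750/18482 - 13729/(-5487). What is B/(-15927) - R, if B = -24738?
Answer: -229945549994/269194793403 ≈ -0.85420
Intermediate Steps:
R = 122068564/50705367 (R = -1750*1/18482 - 13729*(-1/5487) = -875/9241 + 13729/5487 = 122068564/50705367 ≈ 2.4074)
B/(-15927) - R = -24738/(-15927) - 1*122068564/50705367 = -24738*(-1/15927) - 122068564/50705367 = 8246/5309 - 122068564/50705367 = -229945549994/269194793403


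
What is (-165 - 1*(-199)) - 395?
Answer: -361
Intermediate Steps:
(-165 - 1*(-199)) - 395 = (-165 + 199) - 395 = 34 - 395 = -361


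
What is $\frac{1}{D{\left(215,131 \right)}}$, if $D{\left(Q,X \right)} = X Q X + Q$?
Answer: $\frac{1}{3689830} \approx 2.7102 \cdot 10^{-7}$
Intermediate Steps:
$D{\left(Q,X \right)} = Q + Q X^{2}$ ($D{\left(Q,X \right)} = Q X X + Q = Q X^{2} + Q = Q + Q X^{2}$)
$\frac{1}{D{\left(215,131 \right)}} = \frac{1}{215 \left(1 + 131^{2}\right)} = \frac{1}{215 \left(1 + 17161\right)} = \frac{1}{215 \cdot 17162} = \frac{1}{3689830}$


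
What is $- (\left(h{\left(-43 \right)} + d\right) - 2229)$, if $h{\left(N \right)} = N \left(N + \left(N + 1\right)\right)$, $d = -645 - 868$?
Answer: $87$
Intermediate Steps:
$d = -1513$ ($d = -645 - 868 = -1513$)
$h{\left(N \right)} = N \left(1 + 2 N\right)$ ($h{\left(N \right)} = N \left(N + \left(1 + N\right)\right) = N \left(1 + 2 N\right)$)
$- (\left(h{\left(-43 \right)} + d\right) - 2229) = - (\left(- 43 \left(1 + 2 \left(-43\right)\right) - 1513\right) - 2229) = - (\left(- 43 \left(1 - 86\right) - 1513\right) - 2229) = - (\left(\left(-43\right) \left(-85\right) - 1513\right) - 2229) = - (\left(3655 - 1513\right) - 2229) = - (2142 - 2229) = \left(-1\right) \left(-87\right) = 87$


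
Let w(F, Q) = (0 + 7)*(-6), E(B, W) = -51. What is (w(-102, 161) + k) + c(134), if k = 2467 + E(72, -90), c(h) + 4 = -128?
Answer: 2242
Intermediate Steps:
w(F, Q) = -42 (w(F, Q) = 7*(-6) = -42)
c(h) = -132 (c(h) = -4 - 128 = -132)
k = 2416 (k = 2467 - 51 = 2416)
(w(-102, 161) + k) + c(134) = (-42 + 2416) - 132 = 2374 - 132 = 2242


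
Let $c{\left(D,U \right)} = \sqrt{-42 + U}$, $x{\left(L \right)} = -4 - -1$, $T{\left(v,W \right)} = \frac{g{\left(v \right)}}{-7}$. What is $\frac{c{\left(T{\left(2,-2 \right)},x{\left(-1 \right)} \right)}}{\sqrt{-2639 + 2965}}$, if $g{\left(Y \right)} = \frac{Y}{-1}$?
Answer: $\frac{3 i \sqrt{1630}}{326} \approx 0.37153 i$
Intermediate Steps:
$g{\left(Y \right)} = - Y$ ($g{\left(Y \right)} = Y \left(-1\right) = - Y$)
$T{\left(v,W \right)} = \frac{v}{7}$ ($T{\left(v,W \right)} = \frac{\left(-1\right) v}{-7} = - v \left(- \frac{1}{7}\right) = \frac{v}{7}$)
$x{\left(L \right)} = -3$ ($x{\left(L \right)} = -4 + 1 = -3$)
$\frac{c{\left(T{\left(2,-2 \right)},x{\left(-1 \right)} \right)}}{\sqrt{-2639 + 2965}} = \frac{\sqrt{-42 - 3}}{\sqrt{-2639 + 2965}} = \frac{\sqrt{-45}}{\sqrt{326}} = 3 i \sqrt{5} \frac{\sqrt{326}}{326} = \frac{3 i \sqrt{1630}}{326}$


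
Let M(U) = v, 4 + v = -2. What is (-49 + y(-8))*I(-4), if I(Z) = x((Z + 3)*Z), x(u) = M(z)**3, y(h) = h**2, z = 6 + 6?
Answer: -3240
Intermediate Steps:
z = 12
v = -6 (v = -4 - 2 = -6)
M(U) = -6
x(u) = -216 (x(u) = (-6)**3 = -216)
I(Z) = -216
(-49 + y(-8))*I(-4) = (-49 + (-8)**2)*(-216) = (-49 + 64)*(-216) = 15*(-216) = -3240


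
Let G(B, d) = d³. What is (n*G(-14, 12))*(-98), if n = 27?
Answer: -4572288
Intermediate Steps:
(n*G(-14, 12))*(-98) = (27*12³)*(-98) = (27*1728)*(-98) = 46656*(-98) = -4572288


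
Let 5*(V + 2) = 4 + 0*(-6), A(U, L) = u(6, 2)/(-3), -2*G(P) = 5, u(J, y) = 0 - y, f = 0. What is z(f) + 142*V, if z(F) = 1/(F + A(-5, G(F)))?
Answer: -1689/10 ≈ -168.90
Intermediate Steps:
u(J, y) = -y
G(P) = -5/2 (G(P) = -1/2*5 = -5/2)
A(U, L) = 2/3 (A(U, L) = -1*2/(-3) = -2*(-1/3) = 2/3)
V = -6/5 (V = -2 + (4 + 0*(-6))/5 = -2 + (4 + 0)/5 = -2 + (1/5)*4 = -2 + 4/5 = -6/5 ≈ -1.2000)
z(F) = 1/(2/3 + F) (z(F) = 1/(F + 2/3) = 1/(2/3 + F))
z(f) + 142*V = 3/(2 + 3*0) + 142*(-6/5) = 3/(2 + 0) - 852/5 = 3/2 - 852/5 = -1689/10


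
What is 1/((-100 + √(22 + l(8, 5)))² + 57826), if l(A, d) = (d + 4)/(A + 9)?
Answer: 784329/53205151625 + 136*√6511/53205151625 ≈ 1.4948e-5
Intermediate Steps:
l(A, d) = (4 + d)/(9 + A)
1/((-100 + √(22 + l(8, 5)))² + 57826) = 1/((-100 + √(22 + (4 + 5)/(9 + 8)))² + 57826) = 1/((-100 + √(22 + 9/17))² + 57826) = 1/((-100 + √(383/17))² + 57826) = 1/((-100 + √6511/17)² + 57826) = 1/(57826 + (-100 + √6511/17)²)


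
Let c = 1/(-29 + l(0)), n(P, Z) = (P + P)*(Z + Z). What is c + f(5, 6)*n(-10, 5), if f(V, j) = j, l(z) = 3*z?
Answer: -34801/29 ≈ -1200.0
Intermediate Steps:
n(P, Z) = 4*P*Z (n(P, Z) = (2*P)*(2*Z) = 4*P*Z)
c = -1/29 (c = 1/(-29 + 3*0) = 1/(-29 + 0) = 1/(-29) = -1/29 ≈ -0.034483)
c + f(5, 6)*n(-10, 5) = -1/29 + 6*(4*(-10)*5) = -1/29 + 6*(-200) = -1/29 - 1200 = -34801/29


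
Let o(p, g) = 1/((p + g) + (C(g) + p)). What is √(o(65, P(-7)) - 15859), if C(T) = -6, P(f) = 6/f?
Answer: 9*I*√145480602/862 ≈ 125.93*I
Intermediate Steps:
o(p, g) = 1/(-6 + g + 2*p) (o(p, g) = 1/((p + g) + (-6 + p)) = 1/((g + p) + (-6 + p)) = 1/(-6 + g + 2*p))
√(o(65, P(-7)) - 15859) = √(1/(-6 + 6/(-7) + 2*65) - 15859) = √(1/(-6 + 6*(-⅐) + 130) - 15859) = √(1/(-6 - 6/7 + 130) - 15859) = √(1/(862/7) - 15859) = √(7/862 - 15859) = √(-13670451/862) = 9*I*√145480602/862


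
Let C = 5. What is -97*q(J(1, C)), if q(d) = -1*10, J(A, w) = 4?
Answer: 970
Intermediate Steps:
q(d) = -10
-97*q(J(1, C)) = -97*(-10) = 970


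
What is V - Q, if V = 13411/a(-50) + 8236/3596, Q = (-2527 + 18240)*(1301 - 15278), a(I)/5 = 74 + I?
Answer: 816989059981/3720 ≈ 2.1962e+8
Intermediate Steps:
a(I) = 370 + 5*I (a(I) = 5*(74 + I) = 370 + 5*I)
Q = -219620601 (Q = 15713*(-13977) = -219620601)
V = 424261/3720 (V = 13411/(370 + 5*(-50)) + 8236/3596 = 13411/(370 - 250) + 8236*(1/3596) = 13411/120 + 71/31 = 424261/3720 ≈ 114.05)
V - Q = 424261/3720 - 1*(-219620601) = 424261/3720 + 219620601 = 816989059981/3720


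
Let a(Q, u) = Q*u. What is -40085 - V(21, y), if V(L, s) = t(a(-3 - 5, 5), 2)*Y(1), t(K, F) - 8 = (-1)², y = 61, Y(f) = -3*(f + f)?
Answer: -40031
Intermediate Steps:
Y(f) = -6*f
t(K, F) = 9 (t(K, F) = 8 + (-1)² = 8 + 1 = 9)
V(L, s) = -54 (V(L, s) = 9*(-6*1) = 9*(-6) = -54)
-40085 - V(21, y) = -40085 - 1*(-54) = -40085 + 54 = -40031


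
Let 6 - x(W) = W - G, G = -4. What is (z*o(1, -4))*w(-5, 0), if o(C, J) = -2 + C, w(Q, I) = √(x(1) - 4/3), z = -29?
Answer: 29*I*√3/3 ≈ 16.743*I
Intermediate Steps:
x(W) = 2 - W (x(W) = 6 - (W - 1*(-4)) = 6 - (W + 4) = 6 - (4 + W) = 6 + (-4 - W) = 2 - W)
w(Q, I) = I*√3/3 (w(Q, I) = √((2 - 1*1) - 4/3) = √((2 - 1) - 4*⅓) = √(1 - 4/3) = √(-⅓) = I*√3/3)
(z*o(1, -4))*w(-5, 0) = (-29*(-2 + 1))*(I*√3/3) = (-29*(-1))*(I*√3/3) = 29*(I*√3/3) = 29*I*√3/3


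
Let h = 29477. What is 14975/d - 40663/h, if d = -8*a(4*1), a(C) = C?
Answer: -63245613/134752 ≈ -469.35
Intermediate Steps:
d = -32 ≈ -32.000
14975/d - 40663/h = 14975/(-32) - 40663/29477 = 14975*(-1/32) - 40663*1/29477 = -14975/32 - 5809/4211 = -63245613/134752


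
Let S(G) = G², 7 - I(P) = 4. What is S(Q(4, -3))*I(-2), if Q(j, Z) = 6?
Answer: 108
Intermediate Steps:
I(P) = 3 (I(P) = 7 - 1*4 = 7 - 4 = 3)
S(Q(4, -3))*I(-2) = 6²*3 = 36*3 = 108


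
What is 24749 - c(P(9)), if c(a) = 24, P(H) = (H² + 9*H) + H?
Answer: 24725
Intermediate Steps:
P(H) = H² + 10*H
24749 - c(P(9)) = 24749 - 1*24 = 24749 - 24 = 24725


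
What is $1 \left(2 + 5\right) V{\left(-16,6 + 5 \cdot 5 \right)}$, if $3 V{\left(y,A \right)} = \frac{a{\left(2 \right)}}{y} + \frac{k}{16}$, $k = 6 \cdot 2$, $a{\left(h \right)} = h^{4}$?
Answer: $- \frac{7}{12} \approx -0.58333$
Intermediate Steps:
$k = 12$
$V{\left(y,A \right)} = \frac{1}{4} + \frac{16}{3 y}$ ($V{\left(y,A \right)} = \frac{\frac{2^{4}}{y} + \frac{12}{16}}{3} = \frac{\frac{16}{y} + 12 \cdot \frac{1}{16}}{3} = \frac{\frac{16}{y} + \frac{3}{4}}{3} = \frac{\frac{3}{4} + \frac{16}{y}}{3} = \frac{1}{4} + \frac{16}{3 y}$)
$1 \left(2 + 5\right) V{\left(-16,6 + 5 \cdot 5 \right)} = 1 \left(2 + 5\right) \frac{64 + 3 \left(-16\right)}{12 \left(-16\right)} = 1 \cdot 7 \cdot \frac{1}{12} \left(- \frac{1}{16}\right) \left(64 - 48\right) = 7 \cdot \frac{1}{12} \left(- \frac{1}{16}\right) 16 = 7 \left(- \frac{1}{12}\right) = - \frac{7}{12}$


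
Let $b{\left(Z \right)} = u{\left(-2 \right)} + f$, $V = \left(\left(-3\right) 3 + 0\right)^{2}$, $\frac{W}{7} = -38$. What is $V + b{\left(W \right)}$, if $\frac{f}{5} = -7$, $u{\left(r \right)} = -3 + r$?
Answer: $41$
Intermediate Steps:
$W = -266$ ($W = 7 \left(-38\right) = -266$)
$f = -35$ ($f = 5 \left(-7\right) = -35$)
$V = 81$ ($V = \left(-9 + 0\right)^{2} = \left(-9\right)^{2} = 81$)
$b{\left(Z \right)} = -40$ ($b{\left(Z \right)} = \left(-3 - 2\right) - 35 = -5 - 35 = -40$)
$V + b{\left(W \right)} = 81 - 40 = 41$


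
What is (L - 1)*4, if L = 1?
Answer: 0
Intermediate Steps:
(L - 1)*4 = (1 - 1)*4 = 0*4 = 0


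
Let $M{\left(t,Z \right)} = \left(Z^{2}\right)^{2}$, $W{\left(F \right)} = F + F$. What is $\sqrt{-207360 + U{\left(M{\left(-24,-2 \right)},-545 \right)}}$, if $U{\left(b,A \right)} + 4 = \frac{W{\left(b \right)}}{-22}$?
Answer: $\frac{2 i \sqrt{6272805}}{11} \approx 455.37 i$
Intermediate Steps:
$W{\left(F \right)} = 2 F$
$M{\left(t,Z \right)} = Z^{4}$
$U{\left(b,A \right)} = -4 - \frac{b}{11}$ ($U{\left(b,A \right)} = -4 + \frac{2 b}{-22} = -4 + 2 b \left(- \frac{1}{22}\right) = -4 - \frac{b}{11}$)
$\sqrt{-207360 + U{\left(M{\left(-24,-2 \right)},-545 \right)}} = \sqrt{-207360 - \left(4 + \frac{\left(-2\right)^{4}}{11}\right)} = \sqrt{-207360 - \frac{60}{11}} = \sqrt{- \frac{2281020}{11}} = \frac{2 i \sqrt{6272805}}{11}$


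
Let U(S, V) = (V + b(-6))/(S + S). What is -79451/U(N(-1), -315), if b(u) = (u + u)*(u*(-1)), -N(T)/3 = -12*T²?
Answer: 635608/43 ≈ 14782.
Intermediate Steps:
N(T) = 36*T² (N(T) = -(-9)*4*T² = -(-36)*T² = 36*T²)
b(u) = -2*u² (b(u) = (2*u)*(-u) = -2*u²)
U(S, V) = (-72 + V)/(2*S) (U(S, V) = (V - 2*(-6)²)/(S + S) = (V - 2*36)/((2*S)) = (V - 72)*(1/(2*S)) = (-72 + V)*(1/(2*S)) = (-72 + V)/(2*S))
-79451/U(N(-1), -315) = -79451*72/(-72 - 315) = -79451/((½)*(-387)/(36*1)) = -79451/((½)*(-387)/36) = -79451/((½)*(1/36)*(-387)) = -79451/(-43/8) = -79451*(-8/43) = 635608/43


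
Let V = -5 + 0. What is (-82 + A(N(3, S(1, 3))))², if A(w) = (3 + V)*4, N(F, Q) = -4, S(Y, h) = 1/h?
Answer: 8100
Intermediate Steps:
V = -5
A(w) = -8 (A(w) = (3 - 5)*4 = -2*4 = -8)
(-82 + A(N(3, S(1, 3))))² = (-82 - 8)² = (-90)² = 8100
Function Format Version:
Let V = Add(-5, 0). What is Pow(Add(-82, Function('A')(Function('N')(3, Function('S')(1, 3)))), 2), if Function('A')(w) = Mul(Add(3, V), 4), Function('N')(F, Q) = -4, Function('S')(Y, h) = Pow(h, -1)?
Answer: 8100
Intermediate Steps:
V = -5
Function('A')(w) = -8 (Function('A')(w) = Mul(Add(3, -5), 4) = Mul(-2, 4) = -8)
Pow(Add(-82, Function('A')(Function('N')(3, Function('S')(1, 3)))), 2) = Pow(Add(-82, -8), 2) = Pow(-90, 2) = 8100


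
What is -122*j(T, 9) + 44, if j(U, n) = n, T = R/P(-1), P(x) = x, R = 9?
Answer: -1054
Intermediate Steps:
T = -9 (T = 9/(-1) = 9*(-1) = -9)
-122*j(T, 9) + 44 = -122*9 + 44 = -1098 + 44 = -1054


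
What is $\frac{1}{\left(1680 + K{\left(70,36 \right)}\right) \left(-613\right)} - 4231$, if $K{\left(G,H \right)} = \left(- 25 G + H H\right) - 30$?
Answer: $- \frac{3101949189}{733148} \approx -4231.0$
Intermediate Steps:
$K{\left(G,H \right)} = -30 + H^{2} - 25 G$ ($K{\left(G,H \right)} = \left(- 25 G + H^{2}\right) - 30 = \left(H^{2} - 25 G\right) - 30 = -30 + H^{2} - 25 G$)
$\frac{1}{\left(1680 + K{\left(70,36 \right)}\right) \left(-613\right)} - 4231 = \frac{1}{\left(1680 - \left(1780 - 1296\right)\right) \left(-613\right)} - 4231 = \frac{1}{1680 - 484} \left(- \frac{1}{613}\right) - 4231 = \frac{1}{1196} \left(- \frac{1}{613}\right) - 4231 = - \frac{1}{733148} - 4231 = - \frac{3101949189}{733148}$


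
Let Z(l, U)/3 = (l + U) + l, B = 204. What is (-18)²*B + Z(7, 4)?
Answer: 66150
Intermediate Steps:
Z(l, U) = 3*U + 6*l (Z(l, U) = 3*((l + U) + l) = 3*((U + l) + l) = 3*(U + 2*l) = 3*U + 6*l)
(-18)²*B + Z(7, 4) = (-18)²*204 + (3*4 + 6*7) = 324*204 + (12 + 42) = 66096 + 54 = 66150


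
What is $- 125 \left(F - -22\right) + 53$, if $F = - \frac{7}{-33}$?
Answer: $- \frac{89876}{33} \approx -2723.5$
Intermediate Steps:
$F = \frac{7}{33}$ ($F = \left(-7\right) \left(- \frac{1}{33}\right) = \frac{7}{33} \approx 0.21212$)
$- 125 \left(F - -22\right) + 53 = - 125 \left(\frac{7}{33} - -22\right) + 53 = - 125 \left(\frac{7}{33} + 22\right) + 53 = \left(-125\right) \frac{733}{33} + 53 = - \frac{91625}{33} + 53 = - \frac{89876}{33}$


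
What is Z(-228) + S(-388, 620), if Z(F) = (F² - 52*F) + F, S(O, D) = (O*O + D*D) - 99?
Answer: 598457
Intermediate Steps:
S(O, D) = -99 + D² + O² (S(O, D) = (O² + D²) - 99 = (D² + O²) - 99 = -99 + D² + O²)
Z(F) = F² - 51*F
Z(-228) + S(-388, 620) = -228*(-51 - 228) + (-99 + 620² + (-388)²) = -228*(-279) + (-99 + 384400 + 150544) = 63612 + 534845 = 598457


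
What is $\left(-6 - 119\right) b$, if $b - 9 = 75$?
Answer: $-10500$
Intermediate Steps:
$b = 84$ ($b = 9 + 75 = 84$)
$\left(-6 - 119\right) b = \left(-6 - 119\right) 84 = \left(-125\right) 84 = -10500$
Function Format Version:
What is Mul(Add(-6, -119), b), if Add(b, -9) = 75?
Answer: -10500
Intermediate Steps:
b = 84 (b = Add(9, 75) = 84)
Mul(Add(-6, -119), b) = Mul(Add(-6, -119), 84) = Mul(-125, 84) = -10500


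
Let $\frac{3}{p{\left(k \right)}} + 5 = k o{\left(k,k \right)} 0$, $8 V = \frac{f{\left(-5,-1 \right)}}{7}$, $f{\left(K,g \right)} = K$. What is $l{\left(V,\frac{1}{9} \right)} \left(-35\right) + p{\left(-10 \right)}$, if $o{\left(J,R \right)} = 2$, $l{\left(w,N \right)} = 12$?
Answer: $- \frac{2103}{5} \approx -420.6$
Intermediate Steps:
$V = - \frac{5}{56}$ ($V = \frac{\left(-5\right) \frac{1}{7}}{8} = \frac{1}{8} \left(- \frac{5}{7}\right) = - \frac{5}{56} \approx -0.089286$)
$p{\left(k \right)} = - \frac{3}{5}$ ($p{\left(k \right)} = \frac{3}{-5 + k 2 \cdot 0} = \frac{3}{-5 + 2 k 0} = \frac{3}{-5 + 0} = \frac{3}{-5} = 3 \left(- \frac{1}{5}\right) = - \frac{3}{5}$)
$l{\left(V,\frac{1}{9} \right)} \left(-35\right) + p{\left(-10 \right)} = 12 \left(-35\right) - \frac{3}{5} = -420 - \frac{3}{5} = - \frac{2103}{5}$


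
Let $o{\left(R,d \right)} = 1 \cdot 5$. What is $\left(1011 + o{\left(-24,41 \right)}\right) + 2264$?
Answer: $3280$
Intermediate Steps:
$o{\left(R,d \right)} = 5$
$\left(1011 + o{\left(-24,41 \right)}\right) + 2264 = \left(1011 + 5\right) + 2264 = 1016 + 2264 = 3280$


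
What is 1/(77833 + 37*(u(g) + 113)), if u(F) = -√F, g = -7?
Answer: 82014/6726305779 + 37*I*√7/6726305779 ≈ 1.2193e-5 + 1.4554e-8*I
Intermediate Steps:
1/(77833 + 37*(u(g) + 113)) = 1/(77833 + 37*(-√(-7) + 113)) = 1/(77833 + 37*(-I*√7 + 113)) = 1/(77833 + 37*(113 - I*√7)) = 1/(77833 + (4181 - 37*I*√7)) = 1/(82014 - 37*I*√7)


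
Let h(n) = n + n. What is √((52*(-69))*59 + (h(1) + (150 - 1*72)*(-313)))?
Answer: 2*I*√59026 ≈ 485.91*I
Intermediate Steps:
h(n) = 2*n
√((52*(-69))*59 + (h(1) + (150 - 1*72)*(-313))) = √((52*(-69))*59 + (2*1 + (150 - 1*72)*(-313))) = √(-3588*59 + (2 + (150 - 72)*(-313))) = √(-211692 + (2 + 78*(-313))) = √(-211692 + (2 - 24414)) = √(-211692 - 24412) = √(-236104) = 2*I*√59026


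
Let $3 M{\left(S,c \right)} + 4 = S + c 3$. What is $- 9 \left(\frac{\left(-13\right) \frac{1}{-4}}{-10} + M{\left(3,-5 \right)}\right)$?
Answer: $\frac{2037}{40} \approx 50.925$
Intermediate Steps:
$M{\left(S,c \right)} = - \frac{4}{3} + c + \frac{S}{3}$ ($M{\left(S,c \right)} = - \frac{4}{3} + \frac{S + c 3}{3} = - \frac{4}{3} + \frac{S + 3 c}{3} = - \frac{4}{3} + \left(c + \frac{S}{3}\right) = - \frac{4}{3} + c + \frac{S}{3}$)
$- 9 \left(\frac{\left(-13\right) \frac{1}{-4}}{-10} + M{\left(3,-5 \right)}\right) = - 9 \left(\frac{\left(-13\right) \frac{1}{-4}}{-10} - \frac{16}{3}\right) = - 9 \left(\left(-13\right) \left(- \frac{1}{4}\right) \left(- \frac{1}{10}\right) - \frac{16}{3}\right) = - 9 \left(\frac{13}{4} \left(- \frac{1}{10}\right) - \frac{16}{3}\right) = - 9 \left(- \frac{13}{40} - \frac{16}{3}\right) = \left(-9\right) \left(- \frac{679}{120}\right) = \frac{2037}{40}$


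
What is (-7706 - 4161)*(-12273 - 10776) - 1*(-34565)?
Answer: 273557048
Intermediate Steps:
(-7706 - 4161)*(-12273 - 10776) - 1*(-34565) = -11867*(-23049) + 34565 = 273522483 + 34565 = 273557048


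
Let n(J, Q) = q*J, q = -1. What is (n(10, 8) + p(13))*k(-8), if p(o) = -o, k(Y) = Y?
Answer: 184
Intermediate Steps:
n(J, Q) = -J
(n(10, 8) + p(13))*k(-8) = (-1*10 - 1*13)*(-8) = (-10 - 13)*(-8) = -23*(-8) = 184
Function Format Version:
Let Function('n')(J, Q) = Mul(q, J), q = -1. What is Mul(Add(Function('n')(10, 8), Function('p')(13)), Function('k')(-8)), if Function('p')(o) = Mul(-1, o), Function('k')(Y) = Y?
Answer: 184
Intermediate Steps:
Function('n')(J, Q) = Mul(-1, J)
Mul(Add(Function('n')(10, 8), Function('p')(13)), Function('k')(-8)) = Mul(Add(Mul(-1, 10), Mul(-1, 13)), -8) = Mul(Add(-10, -13), -8) = Mul(-23, -8) = 184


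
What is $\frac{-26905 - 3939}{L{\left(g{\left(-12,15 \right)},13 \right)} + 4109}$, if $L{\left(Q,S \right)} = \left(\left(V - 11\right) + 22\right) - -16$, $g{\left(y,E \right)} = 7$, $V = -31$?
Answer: $- \frac{30844}{4105} \approx -7.5138$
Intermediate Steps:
$L{\left(Q,S \right)} = -4$ ($L{\left(Q,S \right)} = \left(\left(-31 - 11\right) + 22\right) - -16 = \left(-42 + 22\right) + 16 = -20 + 16 = -4$)
$\frac{-26905 - 3939}{L{\left(g{\left(-12,15 \right)},13 \right)} + 4109} = \frac{-26905 - 3939}{-4 + 4109} = - \frac{30844}{4105}$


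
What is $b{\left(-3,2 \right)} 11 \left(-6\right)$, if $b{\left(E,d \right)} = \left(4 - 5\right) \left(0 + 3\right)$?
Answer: $198$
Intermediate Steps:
$b{\left(E,d \right)} = -3$ ($b{\left(E,d \right)} = \left(-1\right) 3 = -3$)
$b{\left(-3,2 \right)} 11 \left(-6\right) = \left(-3\right) 11 \left(-6\right) = \left(-33\right) \left(-6\right) = 198$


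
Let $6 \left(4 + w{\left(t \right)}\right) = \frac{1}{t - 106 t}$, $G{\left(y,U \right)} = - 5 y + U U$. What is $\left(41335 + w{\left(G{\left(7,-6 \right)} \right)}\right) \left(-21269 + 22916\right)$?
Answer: $\frac{4765050807}{70} \approx 6.8072 \cdot 10^{7}$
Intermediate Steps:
$G{\left(y,U \right)} = U^{2} - 5 y$ ($G{\left(y,U \right)} = - 5 y + U^{2} = U^{2} - 5 y$)
$w{\left(t \right)} = -4 - \frac{1}{630 t}$ ($w{\left(t \right)} = -4 + \frac{1}{6 \left(t - 106 t\right)} = -4 + \frac{1}{6 \left(- 105 t\right)} = -4 + \frac{\left(- \frac{1}{105}\right) \frac{1}{t}}{6} = -4 - \frac{1}{630 t}$)
$\left(41335 + w{\left(G{\left(7,-6 \right)} \right)}\right) \left(-21269 + 22916\right) = \left(41335 - \left(4 + \frac{1}{630 \left(\left(-6\right)^{2} - 35\right)}\right)\right) \left(-21269 + 22916\right) = \left(41335 - \left(4 + \frac{1}{630 \left(36 - 35\right)}\right)\right) 1647 = \left(41335 - \left(4 + \frac{1}{630 \cdot 1}\right)\right) 1647 = \left(41335 - \frac{2521}{630}\right) 1647 = \frac{26038529}{630} \cdot 1647 = \frac{4765050807}{70}$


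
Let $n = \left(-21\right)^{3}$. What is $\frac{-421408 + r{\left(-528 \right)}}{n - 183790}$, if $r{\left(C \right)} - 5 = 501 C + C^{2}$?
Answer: $\frac{407147}{193051} \approx 2.109$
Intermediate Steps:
$r{\left(C \right)} = 5 + C^{2} + 501 C$ ($r{\left(C \right)} = 5 + \left(501 C + C^{2}\right) = 5 + \left(C^{2} + 501 C\right) = 5 + C^{2} + 501 C$)
$n = -9261$
$\frac{-421408 + r{\left(-528 \right)}}{n - 183790} = \frac{-421408 + \left(5 + \left(-528\right)^{2} + 501 \left(-528\right)\right)}{-9261 - 183790} = \frac{-421408 + \left(5 + 278784 - 264528\right)}{-193051} = \left(-421408 + 14261\right) \left(- \frac{1}{193051}\right) = \left(-407147\right) \left(- \frac{1}{193051}\right) = \frac{407147}{193051}$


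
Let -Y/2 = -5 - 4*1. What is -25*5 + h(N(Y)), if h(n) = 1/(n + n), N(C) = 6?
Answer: -1499/12 ≈ -124.92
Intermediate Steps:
Y = 18 (Y = -2*(-5 - 4*1) = -2*(-5 - 4) = -2*(-9) = 18)
h(n) = 1/(2*n)
-25*5 + h(N(Y)) = -25*5 + (½)/6 = -125 + (½)*(⅙) = -125 + 1/12 = -1499/12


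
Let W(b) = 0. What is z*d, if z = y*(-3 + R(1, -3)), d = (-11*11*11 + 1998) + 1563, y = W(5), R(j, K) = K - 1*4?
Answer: 0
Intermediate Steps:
R(j, K) = -4 + K (R(j, K) = K - 4 = -4 + K)
y = 0
d = 2230 (d = (-121*11 + 1998) + 1563 = (-1331 + 1998) + 1563 = 667 + 1563 = 2230)
z = 0 (z = 0*(-3 + (-4 - 3)) = 0*(-3 - 7) = 0*(-10) = 0)
z*d = 0*2230 = 0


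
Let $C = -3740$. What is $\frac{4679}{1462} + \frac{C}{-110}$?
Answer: $\frac{54387}{1462} \approx 37.2$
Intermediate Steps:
$\frac{4679}{1462} + \frac{C}{-110} = \frac{4679}{1462} - \frac{3740}{-110} = 4679 \cdot \frac{1}{1462} - -34 = \frac{4679}{1462} + 34 = \frac{54387}{1462}$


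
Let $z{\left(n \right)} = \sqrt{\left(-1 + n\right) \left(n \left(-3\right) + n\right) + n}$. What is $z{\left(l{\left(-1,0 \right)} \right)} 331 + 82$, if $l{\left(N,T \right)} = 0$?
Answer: $82$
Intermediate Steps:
$z{\left(n \right)} = \sqrt{n - 2 n \left(-1 + n\right)}$ ($z{\left(n \right)} = \sqrt{\left(-1 + n\right) \left(- 3 n + n\right) + n} = \sqrt{\left(-1 + n\right) \left(- 2 n\right) + n} = \sqrt{- 2 n \left(-1 + n\right) + n} = \sqrt{n - 2 n \left(-1 + n\right)}$)
$z{\left(l{\left(-1,0 \right)} \right)} 331 + 82 = \sqrt{0 \left(3 - 0\right)} 331 + 82 = \sqrt{0 \left(3 + 0\right)} 331 + 82 = \sqrt{0 \cdot 3} \cdot 331 + 82 = \sqrt{0} \cdot 331 + 82 = 0 \cdot 331 + 82 = 0 + 82 = 82$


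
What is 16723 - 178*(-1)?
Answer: 16901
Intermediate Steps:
16723 - 178*(-1) = 16723 + 178 = 16901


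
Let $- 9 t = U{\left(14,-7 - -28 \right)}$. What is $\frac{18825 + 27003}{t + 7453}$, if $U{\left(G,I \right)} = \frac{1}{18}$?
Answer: $\frac{7424136}{1207385} \approx 6.1489$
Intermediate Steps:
$U{\left(G,I \right)} = \frac{1}{18}$
$t = - \frac{1}{162}$ ($t = \left(- \frac{1}{9}\right) \frac{1}{18} = - \frac{1}{162} \approx -0.0061728$)
$\frac{18825 + 27003}{t + 7453} = \frac{18825 + 27003}{- \frac{1}{162} + 7453} = \frac{45828}{\frac{1207385}{162}} = 45828 \cdot \frac{162}{1207385} = \frac{7424136}{1207385}$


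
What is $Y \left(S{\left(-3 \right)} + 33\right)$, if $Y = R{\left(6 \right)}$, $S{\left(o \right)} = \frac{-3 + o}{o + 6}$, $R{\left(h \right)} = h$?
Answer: $186$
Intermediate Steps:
$S{\left(o \right)} = \frac{-3 + o}{6 + o}$
$Y = 6$
$Y \left(S{\left(-3 \right)} + 33\right) = 6 \left(\frac{-3 - 3}{6 - 3} + 33\right) = 6 \left(\frac{1}{3} \left(-6\right) + 33\right) = 6 \left(-2 + 33\right) = 6 \cdot 31 = 186$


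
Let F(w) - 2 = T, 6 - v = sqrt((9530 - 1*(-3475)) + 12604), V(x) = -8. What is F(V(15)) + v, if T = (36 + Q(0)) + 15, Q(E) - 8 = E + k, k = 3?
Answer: 70 - sqrt(25609) ≈ -90.028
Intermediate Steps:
Q(E) = 11 + E (Q(E) = 8 + (E + 3) = 8 + (3 + E) = 11 + E)
v = 6 - sqrt(25609) (v = 6 - sqrt((9530 - 1*(-3475)) + 12604) = 6 - sqrt((9530 + 3475) + 12604) = 6 - sqrt(13005 + 12604) = 6 - sqrt(25609) ≈ -154.03)
T = 62 (T = (36 + (11 + 0)) + 15 = (36 + 11) + 15 = 47 + 15 = 62)
F(w) = 64 (F(w) = 2 + 62 = 64)
F(V(15)) + v = 64 + (6 - sqrt(25609)) = 70 - sqrt(25609)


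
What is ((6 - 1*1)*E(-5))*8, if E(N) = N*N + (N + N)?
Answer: 600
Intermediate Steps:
E(N) = N² + 2*N
((6 - 1*1)*E(-5))*8 = ((6 - 1*1)*(-5*(2 - 5)))*8 = ((6 - 1)*(-5*(-3)))*8 = (5*15)*8 = 75*8 = 600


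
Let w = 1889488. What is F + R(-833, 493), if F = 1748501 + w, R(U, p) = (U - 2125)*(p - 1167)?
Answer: 5631681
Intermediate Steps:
R(U, p) = (-2125 + U)*(-1167 + p)
F = 3637989 (F = 1748501 + 1889488 = 3637989)
F + R(-833, 493) = 3637989 + (2479875 - 2125*493 - 1167*(-833) - 833*493) = 3637989 + (2479875 - 1047625 + 972111 - 410669) = 3637989 + 1993692 = 5631681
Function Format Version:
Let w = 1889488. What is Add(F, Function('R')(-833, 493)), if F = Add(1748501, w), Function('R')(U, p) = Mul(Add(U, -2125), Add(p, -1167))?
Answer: 5631681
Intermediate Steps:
Function('R')(U, p) = Mul(Add(-2125, U), Add(-1167, p))
F = 3637989 (F = Add(1748501, 1889488) = 3637989)
Add(F, Function('R')(-833, 493)) = Add(3637989, Add(2479875, Mul(-2125, 493), Mul(-1167, -833), Mul(-833, 493))) = Add(3637989, Add(2479875, -1047625, 972111, -410669)) = Add(3637989, 1993692) = 5631681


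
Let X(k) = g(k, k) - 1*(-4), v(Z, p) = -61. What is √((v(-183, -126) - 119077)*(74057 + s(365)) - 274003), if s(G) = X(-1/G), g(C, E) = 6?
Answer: I*√8824468249 ≈ 93939.0*I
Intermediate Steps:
X(k) = 10 (X(k) = 6 - 1*(-4) = 6 + 4 = 10)
s(G) = 10
√((v(-183, -126) - 119077)*(74057 + s(365)) - 274003) = √((-61 - 119077)*(74057 + 10) - 274003) = √(-119138*74067 - 274003) = √(-8824194246 - 274003) = √(-8824468249) = I*√8824468249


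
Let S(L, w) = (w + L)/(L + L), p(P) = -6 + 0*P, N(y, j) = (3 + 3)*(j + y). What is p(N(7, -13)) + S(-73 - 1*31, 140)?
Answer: -321/52 ≈ -6.1731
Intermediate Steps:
N(y, j) = 6*j + 6*y (N(y, j) = 6*(j + y) = 6*j + 6*y)
p(P) = -6 (p(P) = -6 + 0 = -6)
S(L, w) = (L + w)/(2*L) (S(L, w) = (L + w)/((2*L)) = (L + w)*(1/(2*L)) = (L + w)/(2*L))
p(N(7, -13)) + S(-73 - 1*31, 140) = -6 + ((-73 - 1*31) + 140)/(2*(-73 - 1*31)) = -6 + ((-73 - 31) + 140)/(2*(-73 - 31)) = -6 + (½)*(-104 + 140)/(-104) = -6 + (½)*(-1/104)*36 = -6 - 9/52 = -321/52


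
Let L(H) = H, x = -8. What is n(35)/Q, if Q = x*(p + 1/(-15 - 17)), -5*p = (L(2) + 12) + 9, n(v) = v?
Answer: 700/741 ≈ 0.94467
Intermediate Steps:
p = -23/5 (p = -((2 + 12) + 9)/5 = -(14 + 9)/5 = -1/5*23 = -23/5 ≈ -4.6000)
Q = 741/20 (Q = -8*(-23/5 + 1/(-15 - 17)) = -8*(-23/5 + 1/(-32)) = -8*(-23/5 - 1/32) = -8*(-741/160) = 741/20 ≈ 37.050)
n(35)/Q = 35/(741/20) = 35*(20/741) = 700/741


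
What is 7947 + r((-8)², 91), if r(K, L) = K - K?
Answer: 7947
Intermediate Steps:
r(K, L) = 0
7947 + r((-8)², 91) = 7947 + 0 = 7947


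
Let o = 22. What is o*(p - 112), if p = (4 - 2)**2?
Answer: -2376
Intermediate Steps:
p = 4 (p = 2**2 = 4)
o*(p - 112) = 22*(4 - 112) = 22*(-108) = -2376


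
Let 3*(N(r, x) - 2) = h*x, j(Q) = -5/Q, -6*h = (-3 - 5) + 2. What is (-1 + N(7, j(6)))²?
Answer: 169/324 ≈ 0.52160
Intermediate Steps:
h = 1 (h = -((-3 - 5) + 2)/6 = -(-8 + 2)/6 = -⅙*(-6) = 1)
N(r, x) = 2 + x/3 (N(r, x) = 2 + (1*x)/3 = 2 + x/3)
(-1 + N(7, j(6)))² = (-1 + (2 + (-5/6)/3))² = (-1 + (2 + (-5*⅙)/3))² = (-1 + (2 + (⅓)*(-⅚)))² = (-1 + (2 - 5/18))² = (-1 + 31/18)² = (13/18)² = 169/324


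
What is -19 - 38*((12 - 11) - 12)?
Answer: 399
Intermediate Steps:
-19 - 38*((12 - 11) - 12) = -19 - 38*(1 - 12) = -19 - 38*(-11) = -19 + 418 = 399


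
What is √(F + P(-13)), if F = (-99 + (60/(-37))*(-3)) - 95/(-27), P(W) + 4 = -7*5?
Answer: I*√14373057/333 ≈ 11.385*I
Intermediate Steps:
P(W) = -39 (P(W) = -4 - 7*5 = -4 - 35 = -39)
F = -90526/999 (F = (-99 + (60*(-1/37))*(-3)) - 95*(-1/27) = (-99 - 60/37*(-3)) + 95/27 = (-99 + 180/37) + 95/27 = -3483/37 + 95/27 = -90526/999 ≈ -90.617)
√(F + P(-13)) = √(-90526/999 - 39) = √(-129487/999) = I*√14373057/333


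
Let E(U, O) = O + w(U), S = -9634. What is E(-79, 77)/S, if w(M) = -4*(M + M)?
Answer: -709/9634 ≈ -0.073593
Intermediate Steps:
w(M) = -8*M
E(U, O) = O - 8*U
E(-79, 77)/S = (77 - 8*(-79))/(-9634) = (77 + 632)*(-1/9634) = 709*(-1/9634) = -709/9634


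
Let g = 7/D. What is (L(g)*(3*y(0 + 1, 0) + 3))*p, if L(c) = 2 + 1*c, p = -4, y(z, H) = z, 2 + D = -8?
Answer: -156/5 ≈ -31.200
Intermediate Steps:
D = -10 (D = -2 - 8 = -10)
g = -7/10 (g = 7/(-10) = 7*(-1/10) = -7/10 ≈ -0.70000)
L(c) = 2 + c
(L(g)*(3*y(0 + 1, 0) + 3))*p = ((2 - 7/10)*(3*(0 + 1) + 3))*(-4) = (13*(3*1 + 3)/10)*(-4) = (13*(3 + 3)/10)*(-4) = ((13/10)*6)*(-4) = (39/5)*(-4) = -156/5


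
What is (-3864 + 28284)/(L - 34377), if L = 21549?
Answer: -2035/1069 ≈ -1.9036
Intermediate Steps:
(-3864 + 28284)/(L - 34377) = (-3864 + 28284)/(21549 - 34377) = 24420/(-12828) = 24420*(-1/12828) = -2035/1069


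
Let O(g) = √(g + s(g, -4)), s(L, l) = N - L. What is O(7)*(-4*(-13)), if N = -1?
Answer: 52*I ≈ 52.0*I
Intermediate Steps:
s(L, l) = -1 - L
O(g) = I (O(g) = √(g + (-1 - g)) = √(-1) = I)
O(7)*(-4*(-13)) = I*(-4*(-13)) = I*52 = 52*I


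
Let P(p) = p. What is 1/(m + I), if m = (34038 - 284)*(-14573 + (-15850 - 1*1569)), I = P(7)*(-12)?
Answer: -1/1079858052 ≈ -9.2605e-10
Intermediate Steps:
I = -84 (I = 7*(-12) = -84)
m = -1079857968 (m = 33754*(-14573 + (-15850 - 1569)) = 33754*(-14573 - 17419) = 33754*(-31992) = -1079857968)
1/(m + I) = 1/(-1079857968 - 84) = 1/(-1079858052) = -1/1079858052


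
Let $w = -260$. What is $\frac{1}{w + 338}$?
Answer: $\frac{1}{78} \approx 0.012821$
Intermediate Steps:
$\frac{1}{w + 338} = \frac{1}{-260 + 338} = \frac{1}{78}$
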